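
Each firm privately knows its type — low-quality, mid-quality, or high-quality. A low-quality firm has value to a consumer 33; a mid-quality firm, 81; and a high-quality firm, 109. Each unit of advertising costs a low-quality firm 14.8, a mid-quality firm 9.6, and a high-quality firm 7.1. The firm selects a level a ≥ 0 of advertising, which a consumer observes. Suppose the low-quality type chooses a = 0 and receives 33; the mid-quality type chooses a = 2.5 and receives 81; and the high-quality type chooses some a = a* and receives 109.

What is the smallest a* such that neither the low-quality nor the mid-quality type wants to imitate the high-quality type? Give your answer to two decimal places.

Mid-quality type (on-path payoff 81 − 9.6×2.5 = 57) won't mimic when 57 ≥ 109 − 9.6·a*, i.e. a* ≥ 5.42.
Low-quality type (on-path payoff 33) won't mimic when 33 ≥ 109 − 14.8·a*, i.e. a* ≥ 5.14.
Both must hold, so a* = max(5.14, 5.42) = 5.42. The mid-quality type's constraint binds.

5.42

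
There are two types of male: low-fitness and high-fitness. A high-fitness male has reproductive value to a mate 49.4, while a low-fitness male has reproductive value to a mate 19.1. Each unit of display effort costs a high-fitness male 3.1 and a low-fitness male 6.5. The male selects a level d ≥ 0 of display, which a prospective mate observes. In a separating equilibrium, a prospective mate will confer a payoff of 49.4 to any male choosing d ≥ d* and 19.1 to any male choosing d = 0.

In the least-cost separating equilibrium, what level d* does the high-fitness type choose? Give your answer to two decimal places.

4.66

A low-fitness male choosing d = 0 receives 19.1.
Imitating at d* instead would pay 49.4 at cost 6.5·d*, netting 49.4 − 6.5·d*.
Indifference: 19.1 = 49.4 − 6.5·d*, so d* = (49.4 − 19.1) / 6.5 ≈ 4.66.
This is the low-fitness type's binding incentive-compatibility constraint; any d ≥ 4.66 sustains separation on that side.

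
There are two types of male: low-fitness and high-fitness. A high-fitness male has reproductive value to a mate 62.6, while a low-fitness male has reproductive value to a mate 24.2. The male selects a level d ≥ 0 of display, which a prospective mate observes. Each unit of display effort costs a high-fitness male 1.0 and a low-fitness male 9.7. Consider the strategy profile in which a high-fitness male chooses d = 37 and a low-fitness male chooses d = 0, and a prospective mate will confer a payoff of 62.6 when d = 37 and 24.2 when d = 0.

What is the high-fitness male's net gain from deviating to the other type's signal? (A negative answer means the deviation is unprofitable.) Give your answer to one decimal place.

-1.4

Playing d = 37 the high-fitness male receives 62.6 − 1.0 × 37 = 25.6.
Deviating to d = 0 yields 24.2 instead.
Gain from deviating: 24.2 − 25.6 = -1.4.
The gain is negative, so the high-fitness type's incentive-compatibility constraint is satisfied.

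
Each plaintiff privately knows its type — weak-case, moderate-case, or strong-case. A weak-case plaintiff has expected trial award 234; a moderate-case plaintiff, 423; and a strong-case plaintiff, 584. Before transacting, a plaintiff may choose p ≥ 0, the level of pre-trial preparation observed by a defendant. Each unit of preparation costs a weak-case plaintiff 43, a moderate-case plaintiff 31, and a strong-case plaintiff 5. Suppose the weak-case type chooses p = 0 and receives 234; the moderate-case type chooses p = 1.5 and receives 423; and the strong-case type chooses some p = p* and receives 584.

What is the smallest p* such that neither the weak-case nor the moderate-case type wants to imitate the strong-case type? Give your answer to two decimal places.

Weak-case type (on-path payoff 234) won't mimic when 234 ≥ 584 − 43·p*, i.e. p* ≥ 8.14.
Moderate-case type (on-path payoff 423 − 31×1.5 = 376.5) won't mimic when 376.5 ≥ 584 − 31·p*, i.e. p* ≥ 6.69.
Both must hold, so p* = max(8.14, 6.69) = 8.14. The weak-case type's constraint binds.

8.14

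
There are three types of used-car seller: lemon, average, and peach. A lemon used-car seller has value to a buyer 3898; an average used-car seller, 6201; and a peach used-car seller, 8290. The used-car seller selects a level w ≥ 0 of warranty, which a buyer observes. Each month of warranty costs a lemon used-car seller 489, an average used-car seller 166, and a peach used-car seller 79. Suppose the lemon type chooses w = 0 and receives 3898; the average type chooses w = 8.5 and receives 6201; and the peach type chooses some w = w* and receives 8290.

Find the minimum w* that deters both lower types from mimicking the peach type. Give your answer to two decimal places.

21.08

Average type (on-path payoff 6201 − 166×8.5 = 4790) won't mimic when 4790 ≥ 8290 − 166·w*, i.e. w* ≥ 21.08.
Lemon type (on-path payoff 3898) won't mimic when 3898 ≥ 8290 − 489·w*, i.e. w* ≥ 8.98.
Both must hold, so w* = max(8.98, 21.08) = 21.08. The average type's constraint binds.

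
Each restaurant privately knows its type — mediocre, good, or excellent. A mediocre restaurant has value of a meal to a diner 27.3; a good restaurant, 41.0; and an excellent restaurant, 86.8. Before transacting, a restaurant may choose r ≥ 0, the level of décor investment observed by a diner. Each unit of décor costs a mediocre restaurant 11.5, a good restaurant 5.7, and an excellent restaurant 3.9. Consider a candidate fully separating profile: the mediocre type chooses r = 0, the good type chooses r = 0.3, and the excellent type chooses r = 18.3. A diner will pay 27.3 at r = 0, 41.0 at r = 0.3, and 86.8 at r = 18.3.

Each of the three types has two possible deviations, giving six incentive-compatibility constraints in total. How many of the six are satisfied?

Excellent (own payoff 86.8 − 3.9×18.3 = 15.43): to r=0 gives 27.3 → profitable ✗; to r=0.3 gives 41.0 − 3.9×0.3 = 39.83 → profitable ✗.
Mediocre (own payoff 27.3): to r=0.3 gives 41.0 − 11.5×0.3 = 37.55 → profitable ✗; to r=18.3 gives 86.8 − 11.5×18.3 = -123.65 → no gain ✓.
Good (own payoff 41.0 − 5.7×0.3 = 39.29): to r=0 gives 27.3 → no gain ✓; to r=18.3 gives 86.8 − 5.7×18.3 = -17.51 → no gain ✓.
3 of the 6 constraints hold; not an equilibrium.

3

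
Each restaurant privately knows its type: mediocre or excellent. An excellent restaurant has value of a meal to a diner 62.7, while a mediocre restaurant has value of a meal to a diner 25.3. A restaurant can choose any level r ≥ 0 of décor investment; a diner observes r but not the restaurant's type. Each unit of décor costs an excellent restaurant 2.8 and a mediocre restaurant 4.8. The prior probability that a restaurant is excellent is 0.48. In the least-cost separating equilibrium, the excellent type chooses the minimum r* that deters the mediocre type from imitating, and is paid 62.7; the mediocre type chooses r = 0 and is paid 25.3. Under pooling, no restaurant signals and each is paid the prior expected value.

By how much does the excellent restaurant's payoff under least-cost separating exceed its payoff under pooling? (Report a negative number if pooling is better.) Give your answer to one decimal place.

-2.4

Least-cost separating signal: r* solves 25.3 = 62.7 − 4.8·r*, so r* = (62.7 − 25.3)/4.8 ≈ 7.7917.
Excellent type's separating payoff: 62.7 − 2.8 × r* = 62.7 − 2.8 × (62.7 − 25.3)/4.8 = 62.7 − 104.72/4.8 ≈ 40.883.
Pooling payoff: 0.48 × 62.7 + 0.52 × 25.3 = 43.252.
Difference: 40.883 − 43.252 = -2.369, i.e. -2.4 to one decimal place.
The excellent type would prefer the pooling outcome.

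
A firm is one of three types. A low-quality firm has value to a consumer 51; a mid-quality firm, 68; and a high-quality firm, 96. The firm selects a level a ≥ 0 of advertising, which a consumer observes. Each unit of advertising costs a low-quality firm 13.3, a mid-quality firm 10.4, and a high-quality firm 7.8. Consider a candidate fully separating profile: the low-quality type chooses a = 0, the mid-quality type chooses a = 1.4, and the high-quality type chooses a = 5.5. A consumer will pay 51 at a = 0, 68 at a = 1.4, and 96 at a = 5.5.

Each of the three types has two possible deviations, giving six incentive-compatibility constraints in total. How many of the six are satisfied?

Mid-quality (own payoff 68 − 10.4×1.4 = 53.44): to a=0 gives 51 → no gain ✓; to a=5.5 gives 96 − 10.4×5.5 = 38.8 → no gain ✓.
High-quality (own payoff 96 − 7.8×5.5 = 53.1): to a=0 gives 51 → no gain ✓; to a=1.4 gives 68 − 7.8×1.4 = 57.08 → profitable ✗.
Low-quality (own payoff 51): to a=1.4 gives 68 − 13.3×1.4 = 49.38 → no gain ✓; to a=5.5 gives 96 − 13.3×5.5 = 22.85 → no gain ✓.
5 of the 6 constraints hold; not an equilibrium.

5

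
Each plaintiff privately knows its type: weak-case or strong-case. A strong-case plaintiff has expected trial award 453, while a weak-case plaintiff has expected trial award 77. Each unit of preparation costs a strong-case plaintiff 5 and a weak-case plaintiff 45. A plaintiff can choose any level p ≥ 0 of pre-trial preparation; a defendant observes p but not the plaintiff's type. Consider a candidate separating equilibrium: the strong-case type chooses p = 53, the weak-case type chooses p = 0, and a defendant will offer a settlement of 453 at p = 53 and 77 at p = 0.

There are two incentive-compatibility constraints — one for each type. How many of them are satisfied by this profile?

Weak-case type: stay at 0 → 77; mimic → 453 − 45 × 53 = -1932. IC holds (77 ≥ -1932).
Strong-case type: signal → 453 − 5 × 53 = 188; deviate to 0 → 77. IC holds (188 ≥ 77).
2 of 2 constraints hold, so this is a separating equilibrium.

2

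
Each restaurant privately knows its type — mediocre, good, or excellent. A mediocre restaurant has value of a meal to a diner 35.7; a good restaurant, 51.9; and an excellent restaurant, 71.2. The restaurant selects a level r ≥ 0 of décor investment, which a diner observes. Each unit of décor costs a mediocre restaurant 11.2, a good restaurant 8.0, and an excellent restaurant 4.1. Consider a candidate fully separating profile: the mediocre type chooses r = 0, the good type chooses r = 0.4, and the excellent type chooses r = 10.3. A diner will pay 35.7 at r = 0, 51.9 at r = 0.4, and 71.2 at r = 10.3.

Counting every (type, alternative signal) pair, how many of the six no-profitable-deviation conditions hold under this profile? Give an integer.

Good (own payoff 51.9 − 8.0×0.4 = 48.7): to r=0 gives 35.7 → no gain ✓; to r=10.3 gives 71.2 − 8.0×10.3 = -11.2 → no gain ✓.
Mediocre (own payoff 35.7): to r=0.4 gives 51.9 − 11.2×0.4 = 47.42 → profitable ✗; to r=10.3 gives 71.2 − 11.2×10.3 = -44.16 → no gain ✓.
Excellent (own payoff 71.2 − 4.1×10.3 = 28.97): to r=0 gives 35.7 → profitable ✗; to r=0.4 gives 51.9 − 4.1×0.4 = 50.26 → profitable ✗.
3 of the 6 constraints hold; not an equilibrium.

3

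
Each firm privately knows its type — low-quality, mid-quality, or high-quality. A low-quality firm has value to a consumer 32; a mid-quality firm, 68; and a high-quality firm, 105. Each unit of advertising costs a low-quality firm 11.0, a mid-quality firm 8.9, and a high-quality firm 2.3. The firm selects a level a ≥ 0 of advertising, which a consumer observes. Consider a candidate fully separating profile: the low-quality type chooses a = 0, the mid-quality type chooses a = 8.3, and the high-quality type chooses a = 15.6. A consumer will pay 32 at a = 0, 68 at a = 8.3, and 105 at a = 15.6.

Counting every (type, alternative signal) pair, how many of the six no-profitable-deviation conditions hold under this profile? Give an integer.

5

Mid-quality (own payoff 68 − 8.9×8.3 = -5.87): to a=0 gives 32 → profitable ✗; to a=15.6 gives 105 − 8.9×15.6 = -33.84 → no gain ✓.
High-quality (own payoff 105 − 2.3×15.6 = 69.12): to a=0 gives 32 → no gain ✓; to a=8.3 gives 68 − 2.3×8.3 = 48.91 → no gain ✓.
Low-quality (own payoff 32): to a=8.3 gives 68 − 11.0×8.3 = -23.3 → no gain ✓; to a=15.6 gives 105 − 11.0×15.6 = -66.6 → no gain ✓.
5 of the 6 constraints hold; not an equilibrium.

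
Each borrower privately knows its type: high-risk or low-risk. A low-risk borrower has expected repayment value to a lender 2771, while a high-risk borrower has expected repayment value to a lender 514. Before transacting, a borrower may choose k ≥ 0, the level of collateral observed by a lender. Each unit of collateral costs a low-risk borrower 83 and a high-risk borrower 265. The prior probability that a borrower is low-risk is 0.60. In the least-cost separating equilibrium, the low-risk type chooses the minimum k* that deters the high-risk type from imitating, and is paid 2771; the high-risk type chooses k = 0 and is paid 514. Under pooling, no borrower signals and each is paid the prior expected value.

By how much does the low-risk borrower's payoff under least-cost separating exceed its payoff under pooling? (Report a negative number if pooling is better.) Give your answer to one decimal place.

195.9

Least-cost separating signal: k* solves 514 = 2771 − 265·k*, so k* = (2771 − 514)/265 ≈ 8.5170.
Low-risk type's separating payoff: 2771 − 83 × k* = 2771 − 83 × (2771 − 514)/265 = 2771 − 187331/265 ≈ 2064.091.
Pooling payoff: 0.60 × 2771 + 0.40 × 514 = 1868.2.
Difference: 2064.091 − 1868.2 = 195.891, i.e. 195.9 to one decimal place.
The low-risk type prefers to separate.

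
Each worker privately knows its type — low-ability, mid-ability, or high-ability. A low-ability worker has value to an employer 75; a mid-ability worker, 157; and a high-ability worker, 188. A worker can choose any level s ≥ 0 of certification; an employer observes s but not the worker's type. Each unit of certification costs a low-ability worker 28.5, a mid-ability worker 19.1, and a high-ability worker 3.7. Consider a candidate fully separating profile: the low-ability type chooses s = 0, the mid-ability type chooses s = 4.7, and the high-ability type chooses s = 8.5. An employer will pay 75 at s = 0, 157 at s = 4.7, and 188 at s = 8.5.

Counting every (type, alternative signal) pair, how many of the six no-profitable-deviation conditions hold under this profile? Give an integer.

High-ability (own payoff 188 − 3.7×8.5 = 156.55): to s=0 gives 75 → no gain ✓; to s=4.7 gives 157 − 3.7×4.7 = 139.61 → no gain ✓.
Mid-ability (own payoff 157 − 19.1×4.7 = 67.23): to s=0 gives 75 → profitable ✗; to s=8.5 gives 188 − 19.1×8.5 = 25.65 → no gain ✓.
Low-ability (own payoff 75): to s=4.7 gives 157 − 28.5×4.7 = 23.05 → no gain ✓; to s=8.5 gives 188 − 28.5×8.5 = -54.25 → no gain ✓.
5 of the 6 constraints hold; not an equilibrium.

5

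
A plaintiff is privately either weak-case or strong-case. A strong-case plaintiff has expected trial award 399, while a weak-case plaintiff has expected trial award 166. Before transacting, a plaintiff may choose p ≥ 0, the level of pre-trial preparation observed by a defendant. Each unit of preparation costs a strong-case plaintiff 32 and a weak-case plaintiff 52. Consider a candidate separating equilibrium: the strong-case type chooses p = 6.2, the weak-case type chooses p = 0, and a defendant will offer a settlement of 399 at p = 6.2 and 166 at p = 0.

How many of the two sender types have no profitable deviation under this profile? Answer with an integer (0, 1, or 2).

Weak-case type: stay at 0 → 166; mimic → 399 − 52 × 6.2 = 76.6. IC holds (166 ≥ 76.6).
Strong-case type: signal → 399 − 32 × 6.2 = 200.6; deviate to 0 → 166. IC holds (200.6 ≥ 166).
2 of 2 constraints hold, so this is a separating equilibrium.

2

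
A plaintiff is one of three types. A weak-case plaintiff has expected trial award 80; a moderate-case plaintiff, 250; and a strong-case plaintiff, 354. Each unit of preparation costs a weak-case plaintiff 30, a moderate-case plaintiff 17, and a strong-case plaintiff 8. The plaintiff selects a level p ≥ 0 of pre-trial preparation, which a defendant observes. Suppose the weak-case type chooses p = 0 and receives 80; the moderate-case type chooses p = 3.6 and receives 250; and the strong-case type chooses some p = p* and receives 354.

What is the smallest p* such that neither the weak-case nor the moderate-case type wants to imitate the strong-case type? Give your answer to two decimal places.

Weak-case type (on-path payoff 80) won't mimic when 80 ≥ 354 − 30·p*, i.e. p* ≥ 9.13.
Moderate-case type (on-path payoff 250 − 17×3.6 = 188.8) won't mimic when 188.8 ≥ 354 − 17·p*, i.e. p* ≥ 9.72.
Both must hold, so p* = max(9.13, 9.72) = 9.72. The moderate-case type's constraint binds.

9.72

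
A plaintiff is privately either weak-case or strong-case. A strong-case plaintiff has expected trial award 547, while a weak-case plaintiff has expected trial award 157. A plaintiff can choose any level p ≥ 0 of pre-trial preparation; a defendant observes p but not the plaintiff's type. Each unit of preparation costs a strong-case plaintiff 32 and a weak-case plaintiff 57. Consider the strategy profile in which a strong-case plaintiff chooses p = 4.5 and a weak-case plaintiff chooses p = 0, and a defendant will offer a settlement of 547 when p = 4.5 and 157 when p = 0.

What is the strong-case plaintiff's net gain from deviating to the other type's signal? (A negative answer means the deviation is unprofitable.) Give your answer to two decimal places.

-246.00

Playing p = 4.5 the strong-case plaintiff receives 547 − 32 × 4.5 = 403.
Deviating to p = 0 yields 157 instead.
Gain from deviating: 157 − 403 = -246.00.
The gain is negative, so the strong-case type's incentive-compatibility constraint is satisfied.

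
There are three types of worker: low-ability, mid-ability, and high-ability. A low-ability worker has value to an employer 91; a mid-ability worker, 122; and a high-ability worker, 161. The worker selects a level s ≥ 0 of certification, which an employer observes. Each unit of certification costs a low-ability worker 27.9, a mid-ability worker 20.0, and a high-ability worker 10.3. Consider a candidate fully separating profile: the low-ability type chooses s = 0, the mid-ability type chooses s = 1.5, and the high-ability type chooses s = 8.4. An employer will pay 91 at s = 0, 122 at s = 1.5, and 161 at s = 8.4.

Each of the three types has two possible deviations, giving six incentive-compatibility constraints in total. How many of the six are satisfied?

4

Mid-ability (own payoff 122 − 20.0×1.5 = 92): to s=0 gives 91 → no gain ✓; to s=8.4 gives 161 − 20.0×8.4 = -7 → no gain ✓.
High-ability (own payoff 161 − 10.3×8.4 = 74.48): to s=0 gives 91 → profitable ✗; to s=1.5 gives 122 − 10.3×1.5 = 106.55 → profitable ✗.
Low-ability (own payoff 91): to s=1.5 gives 122 − 27.9×1.5 = 80.15 → no gain ✓; to s=8.4 gives 161 − 27.9×8.4 = -73.36 → no gain ✓.
4 of the 6 constraints hold; not an equilibrium.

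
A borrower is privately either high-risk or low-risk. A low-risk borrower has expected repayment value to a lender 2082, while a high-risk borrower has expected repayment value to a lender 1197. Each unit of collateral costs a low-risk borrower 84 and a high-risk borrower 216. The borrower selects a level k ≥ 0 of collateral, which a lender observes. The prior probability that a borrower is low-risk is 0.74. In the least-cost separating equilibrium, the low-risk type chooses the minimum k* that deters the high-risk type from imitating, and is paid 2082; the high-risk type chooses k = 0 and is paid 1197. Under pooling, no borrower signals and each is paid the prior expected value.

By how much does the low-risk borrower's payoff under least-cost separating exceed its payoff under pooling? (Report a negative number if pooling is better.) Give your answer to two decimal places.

-114.07

Least-cost separating signal: k* solves 1197 = 2082 − 216·k*, so k* = (2082 − 1197)/216 ≈ 4.0972.
Low-risk type's separating payoff: 2082 − 84 × k* = 2082 − 84 × (2082 − 1197)/216 = 2082 − 74340/216 ≈ 1737.8333.
Pooling payoff: 0.74 × 2082 + 0.26 × 1197 = 1851.9.
Difference: 1737.8333 − 1851.9 = -114.0667, i.e. -114.07 to two decimal places.
The low-risk type would prefer the pooling outcome.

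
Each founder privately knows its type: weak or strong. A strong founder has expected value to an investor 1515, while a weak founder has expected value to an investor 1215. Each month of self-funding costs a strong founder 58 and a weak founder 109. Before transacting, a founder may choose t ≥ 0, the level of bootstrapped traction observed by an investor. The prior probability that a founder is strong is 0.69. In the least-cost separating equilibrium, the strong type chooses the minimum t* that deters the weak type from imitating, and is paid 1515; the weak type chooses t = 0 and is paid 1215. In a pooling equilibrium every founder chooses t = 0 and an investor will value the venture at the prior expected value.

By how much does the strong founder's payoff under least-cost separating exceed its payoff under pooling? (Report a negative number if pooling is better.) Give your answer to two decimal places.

-66.63

Least-cost separating signal: t* solves 1215 = 1515 − 109·t*, so t* = (1515 − 1215)/109 ≈ 2.7523.
Strong type's separating payoff: 1515 − 58 × t* = 1515 − 58 × (1515 − 1215)/109 = 1515 − 17400/109 ≈ 1355.3670.
Pooling payoff: 0.69 × 1515 + 0.31 × 1215 = 1422.
Difference: 1355.3670 − 1422 = -66.633, i.e. -66.63 to two decimal places.
The strong type would prefer the pooling outcome.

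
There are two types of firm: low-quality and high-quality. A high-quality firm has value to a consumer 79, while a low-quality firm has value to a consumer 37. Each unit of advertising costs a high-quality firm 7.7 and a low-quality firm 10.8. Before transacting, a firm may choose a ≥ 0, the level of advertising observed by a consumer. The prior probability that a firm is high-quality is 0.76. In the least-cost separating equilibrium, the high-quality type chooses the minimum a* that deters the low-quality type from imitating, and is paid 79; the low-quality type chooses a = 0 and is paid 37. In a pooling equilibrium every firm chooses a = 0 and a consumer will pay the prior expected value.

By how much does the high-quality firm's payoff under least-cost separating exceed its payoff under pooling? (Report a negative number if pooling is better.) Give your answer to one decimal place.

Least-cost separating signal: a* solves 37 = 79 − 10.8·a*, so a* = (79 − 37)/10.8 ≈ 3.8889.
High-quality type's separating payoff: 79 − 7.7 × a* = 79 − 7.7 × (79 − 37)/10.8 = 79 − 323.4/10.8 ≈ 49.056.
Pooling payoff: 0.76 × 79 + 0.24 × 37 = 68.92.
Difference: 49.056 − 68.92 = -19.864, i.e. -19.9 to one decimal place.
The high-quality type would prefer the pooling outcome.

-19.9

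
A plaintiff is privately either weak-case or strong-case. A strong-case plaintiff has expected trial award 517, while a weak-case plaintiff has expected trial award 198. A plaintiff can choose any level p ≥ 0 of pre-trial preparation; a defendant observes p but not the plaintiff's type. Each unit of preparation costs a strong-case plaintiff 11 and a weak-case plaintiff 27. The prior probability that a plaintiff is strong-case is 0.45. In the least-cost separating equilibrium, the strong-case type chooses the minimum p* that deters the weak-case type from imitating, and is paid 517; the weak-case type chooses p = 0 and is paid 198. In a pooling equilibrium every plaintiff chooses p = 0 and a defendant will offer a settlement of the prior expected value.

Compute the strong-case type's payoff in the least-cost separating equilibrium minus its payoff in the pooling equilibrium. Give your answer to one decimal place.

45.5

Least-cost separating signal: p* solves 198 = 517 − 27·p*, so p* = (517 − 198)/27 ≈ 11.8148.
Strong-case type's separating payoff: 517 − 11 × p* = 517 − 11 × (517 − 198)/27 = 517 − 3509/27 ≈ 387.037.
Pooling payoff: 0.45 × 517 + 0.55 × 198 = 341.55.
Difference: 387.037 − 341.55 = 45.487, i.e. 45.5 to one decimal place.
The strong-case type prefers to separate.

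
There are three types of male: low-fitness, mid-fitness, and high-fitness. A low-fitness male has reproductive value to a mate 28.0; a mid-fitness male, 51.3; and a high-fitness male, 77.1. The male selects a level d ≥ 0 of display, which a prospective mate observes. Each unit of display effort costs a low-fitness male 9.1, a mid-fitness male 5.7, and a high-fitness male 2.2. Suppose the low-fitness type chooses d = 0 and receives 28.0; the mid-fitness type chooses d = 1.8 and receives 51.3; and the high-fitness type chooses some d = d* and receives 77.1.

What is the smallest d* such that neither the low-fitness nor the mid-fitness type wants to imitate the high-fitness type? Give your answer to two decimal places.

Mid-fitness type (on-path payoff 51.3 − 5.7×1.8 = 41.04) won't mimic when 41.04 ≥ 77.1 − 5.7·d*, i.e. d* ≥ 6.33.
Low-fitness type (on-path payoff 28.0) won't mimic when 28.0 ≥ 77.1 − 9.1·d*, i.e. d* ≥ 5.40.
Both must hold, so d* = max(5.40, 6.33) = 6.33. The mid-fitness type's constraint binds.

6.33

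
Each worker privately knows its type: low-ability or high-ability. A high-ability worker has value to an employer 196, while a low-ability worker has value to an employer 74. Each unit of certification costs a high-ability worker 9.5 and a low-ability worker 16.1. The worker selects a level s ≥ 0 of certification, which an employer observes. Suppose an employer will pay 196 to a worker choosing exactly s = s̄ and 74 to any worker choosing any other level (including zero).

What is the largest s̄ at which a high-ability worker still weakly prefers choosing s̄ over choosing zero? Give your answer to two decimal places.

Choosing s̄ yields the high-ability type 196 − 9.5·s̄; choosing zero yields 74.
The high-ability type is indifferent at 196 − 9.5·s̄ = 74, i.e. s̄ = (196 − 74) / 9.5 ≈ 12.84.
For any s̄ above 12.84 the high-ability type would rather pool at zero, so separation collapses.

12.84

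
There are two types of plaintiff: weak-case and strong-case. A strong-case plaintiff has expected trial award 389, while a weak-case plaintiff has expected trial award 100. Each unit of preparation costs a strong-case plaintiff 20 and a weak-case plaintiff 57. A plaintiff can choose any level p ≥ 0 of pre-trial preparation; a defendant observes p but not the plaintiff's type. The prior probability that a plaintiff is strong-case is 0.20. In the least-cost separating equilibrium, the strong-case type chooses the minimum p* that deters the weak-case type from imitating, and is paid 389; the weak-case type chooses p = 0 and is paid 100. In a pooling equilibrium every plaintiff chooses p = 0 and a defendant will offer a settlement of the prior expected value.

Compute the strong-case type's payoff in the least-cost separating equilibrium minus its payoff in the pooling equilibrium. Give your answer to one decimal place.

Least-cost separating signal: p* solves 100 = 389 − 57·p*, so p* = (389 − 100)/57 ≈ 5.0702.
Strong-case type's separating payoff: 389 − 20 × p* = 389 − 20 × (389 − 100)/57 = 389 − 5780/57 ≈ 287.596.
Pooling payoff: 0.20 × 389 + 0.80 × 100 = 157.8.
Difference: 287.596 − 157.8 = 129.796, i.e. 129.8 to one decimal place.
The strong-case type prefers to separate.

129.8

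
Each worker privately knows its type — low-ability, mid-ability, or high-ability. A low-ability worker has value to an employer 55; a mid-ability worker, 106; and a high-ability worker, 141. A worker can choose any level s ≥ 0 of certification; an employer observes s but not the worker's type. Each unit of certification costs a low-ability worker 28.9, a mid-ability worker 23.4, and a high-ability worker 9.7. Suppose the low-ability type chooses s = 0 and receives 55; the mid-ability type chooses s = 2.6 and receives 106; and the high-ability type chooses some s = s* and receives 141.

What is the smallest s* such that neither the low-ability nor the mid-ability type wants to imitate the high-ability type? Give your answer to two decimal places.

Low-ability type (on-path payoff 55) won't mimic when 55 ≥ 141 − 28.9·s*, i.e. s* ≥ 2.98.
Mid-ability type (on-path payoff 106 − 23.4×2.6 = 45.16) won't mimic when 45.16 ≥ 141 − 23.4·s*, i.e. s* ≥ 4.10.
Both must hold, so s* = max(2.98, 4.10) = 4.10. The mid-ability type's constraint binds.

4.10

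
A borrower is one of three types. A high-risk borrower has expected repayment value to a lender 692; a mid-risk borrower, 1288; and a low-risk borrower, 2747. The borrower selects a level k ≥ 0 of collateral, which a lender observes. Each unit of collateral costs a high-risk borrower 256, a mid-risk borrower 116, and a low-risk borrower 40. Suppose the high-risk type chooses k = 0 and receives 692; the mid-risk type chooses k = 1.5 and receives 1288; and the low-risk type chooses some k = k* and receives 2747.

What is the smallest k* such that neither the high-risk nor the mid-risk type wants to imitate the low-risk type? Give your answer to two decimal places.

Mid-risk type (on-path payoff 1288 − 116×1.5 = 1114) won't mimic when 1114 ≥ 2747 − 116·k*, i.e. k* ≥ 14.08.
High-risk type (on-path payoff 692) won't mimic when 692 ≥ 2747 − 256·k*, i.e. k* ≥ 8.03.
Both must hold, so k* = max(8.03, 14.08) = 14.08. The mid-risk type's constraint binds.

14.08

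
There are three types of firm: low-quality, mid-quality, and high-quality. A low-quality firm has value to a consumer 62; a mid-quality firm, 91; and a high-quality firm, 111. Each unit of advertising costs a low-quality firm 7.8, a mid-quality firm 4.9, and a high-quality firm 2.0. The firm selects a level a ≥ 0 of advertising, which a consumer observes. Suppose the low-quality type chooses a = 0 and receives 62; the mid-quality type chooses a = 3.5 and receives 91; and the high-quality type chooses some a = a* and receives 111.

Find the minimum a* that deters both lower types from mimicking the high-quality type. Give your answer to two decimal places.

7.58

Mid-quality type (on-path payoff 91 − 4.9×3.5 = 73.85) won't mimic when 73.85 ≥ 111 − 4.9·a*, i.e. a* ≥ 7.58.
Low-quality type (on-path payoff 62) won't mimic when 62 ≥ 111 − 7.8·a*, i.e. a* ≥ 6.28.
Both must hold, so a* = max(6.28, 7.58) = 7.58. The mid-quality type's constraint binds.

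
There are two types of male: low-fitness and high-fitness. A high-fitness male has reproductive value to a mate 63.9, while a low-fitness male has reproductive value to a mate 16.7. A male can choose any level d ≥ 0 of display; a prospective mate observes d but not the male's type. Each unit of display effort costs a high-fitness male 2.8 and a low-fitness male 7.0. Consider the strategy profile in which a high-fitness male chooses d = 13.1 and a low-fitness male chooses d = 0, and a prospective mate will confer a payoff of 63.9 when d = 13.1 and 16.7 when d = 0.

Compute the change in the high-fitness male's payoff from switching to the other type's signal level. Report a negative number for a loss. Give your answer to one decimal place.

Playing d = 13.1 the high-fitness male receives 63.9 − 2.8 × 13.1 = 27.22.
Deviating to d = 0 yields 16.7 instead.
Gain from deviating: 16.7 − 27.22 = -10.52, i.e. -10.5 to one decimal place.
The gain is negative, so the high-fitness type's incentive-compatibility constraint is satisfied.

-10.5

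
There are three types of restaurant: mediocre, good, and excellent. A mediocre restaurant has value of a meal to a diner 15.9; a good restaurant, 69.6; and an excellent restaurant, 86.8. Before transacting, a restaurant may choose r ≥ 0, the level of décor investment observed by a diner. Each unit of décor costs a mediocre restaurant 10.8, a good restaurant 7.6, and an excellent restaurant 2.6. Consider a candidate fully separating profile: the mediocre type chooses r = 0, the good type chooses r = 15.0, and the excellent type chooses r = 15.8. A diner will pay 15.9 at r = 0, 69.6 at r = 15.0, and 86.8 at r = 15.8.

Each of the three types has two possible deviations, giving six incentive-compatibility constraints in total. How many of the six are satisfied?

Good (own payoff 69.6 − 7.6×15.0 = -44.4): to r=0 gives 15.9 → profitable ✗; to r=15.8 gives 86.8 − 7.6×15.8 = -33.28 → profitable ✗.
Mediocre (own payoff 15.9): to r=15.0 gives 69.6 − 10.8×15.0 = -92.4 → no gain ✓; to r=15.8 gives 86.8 − 10.8×15.8 = -83.84 → no gain ✓.
Excellent (own payoff 86.8 − 2.6×15.8 = 45.72): to r=0 gives 15.9 → no gain ✓; to r=15.0 gives 69.6 − 2.6×15.0 = 30.6 → no gain ✓.
4 of the 6 constraints hold; not an equilibrium.

4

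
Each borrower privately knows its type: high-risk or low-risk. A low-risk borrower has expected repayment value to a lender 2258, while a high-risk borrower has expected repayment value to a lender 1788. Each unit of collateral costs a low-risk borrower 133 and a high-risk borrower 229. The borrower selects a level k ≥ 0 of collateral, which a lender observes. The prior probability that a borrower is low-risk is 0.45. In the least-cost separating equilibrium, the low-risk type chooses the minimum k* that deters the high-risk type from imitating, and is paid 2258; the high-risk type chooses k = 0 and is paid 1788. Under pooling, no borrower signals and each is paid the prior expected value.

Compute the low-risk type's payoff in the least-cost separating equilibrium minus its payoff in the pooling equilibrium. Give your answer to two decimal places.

Least-cost separating signal: k* solves 1788 = 2258 − 229·k*, so k* = (2258 − 1788)/229 ≈ 2.0524.
Low-risk type's separating payoff: 2258 − 133 × k* = 2258 − 133 × (2258 − 1788)/229 = 2258 − 62510/229 ≈ 1985.0306.
Pooling payoff: 0.45 × 2258 + 0.55 × 1788 = 1999.5.
Difference: 1985.0306 − 1999.5 = -14.4694, i.e. -14.47 to two decimal places.
The low-risk type would prefer the pooling outcome.

-14.47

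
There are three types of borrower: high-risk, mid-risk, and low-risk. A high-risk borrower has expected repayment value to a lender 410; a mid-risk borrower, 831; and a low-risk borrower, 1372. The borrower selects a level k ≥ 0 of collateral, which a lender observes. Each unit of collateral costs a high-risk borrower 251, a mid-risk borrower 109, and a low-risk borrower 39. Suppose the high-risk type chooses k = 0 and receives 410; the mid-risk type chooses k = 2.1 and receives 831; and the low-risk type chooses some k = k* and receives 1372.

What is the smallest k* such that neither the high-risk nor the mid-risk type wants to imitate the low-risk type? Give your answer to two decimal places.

7.06

High-risk type (on-path payoff 410) won't mimic when 410 ≥ 1372 − 251·k*, i.e. k* ≥ 3.83.
Mid-risk type (on-path payoff 831 − 109×2.1 = 602.1) won't mimic when 602.1 ≥ 1372 − 109·k*, i.e. k* ≥ 7.06.
Both must hold, so k* = max(3.83, 7.06) = 7.06. The mid-risk type's constraint binds.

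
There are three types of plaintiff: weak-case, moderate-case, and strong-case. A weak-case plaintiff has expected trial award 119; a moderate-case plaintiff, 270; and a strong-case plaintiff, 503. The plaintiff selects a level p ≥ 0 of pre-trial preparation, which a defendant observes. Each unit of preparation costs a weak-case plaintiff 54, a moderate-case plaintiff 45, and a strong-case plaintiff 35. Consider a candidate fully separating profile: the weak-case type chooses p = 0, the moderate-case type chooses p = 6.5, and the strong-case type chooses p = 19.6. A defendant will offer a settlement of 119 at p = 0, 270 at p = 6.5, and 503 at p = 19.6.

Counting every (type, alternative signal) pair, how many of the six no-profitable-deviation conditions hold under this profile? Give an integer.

3

Strong-case (own payoff 503 − 35×19.6 = -183): to p=0 gives 119 → profitable ✗; to p=6.5 gives 270 − 35×6.5 = 42.5 → profitable ✗.
Weak-case (own payoff 119): to p=6.5 gives 270 − 54×6.5 = -81 → no gain ✓; to p=19.6 gives 503 − 54×19.6 = -555.4 → no gain ✓.
Moderate-case (own payoff 270 − 45×6.5 = -22.5): to p=0 gives 119 → profitable ✗; to p=19.6 gives 503 − 45×19.6 = -379 → no gain ✓.
3 of the 6 constraints hold; not an equilibrium.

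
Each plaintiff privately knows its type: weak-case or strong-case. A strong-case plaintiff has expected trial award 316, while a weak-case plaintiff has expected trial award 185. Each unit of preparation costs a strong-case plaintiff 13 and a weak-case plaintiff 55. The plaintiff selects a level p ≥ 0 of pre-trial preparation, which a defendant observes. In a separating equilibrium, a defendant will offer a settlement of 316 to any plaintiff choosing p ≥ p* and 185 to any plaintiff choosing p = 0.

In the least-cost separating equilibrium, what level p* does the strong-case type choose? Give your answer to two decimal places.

2.38

A weak-case plaintiff choosing p = 0 receives 185.
Imitating at p* instead would pay 316 at cost 55·p*, netting 316 − 55·p*.
Indifference: 185 = 316 − 55·p*, so p* = (316 − 185) / 55 ≈ 2.38.
This is the weak-case type's binding incentive-compatibility constraint; any p ≥ 2.38 sustains separation on that side.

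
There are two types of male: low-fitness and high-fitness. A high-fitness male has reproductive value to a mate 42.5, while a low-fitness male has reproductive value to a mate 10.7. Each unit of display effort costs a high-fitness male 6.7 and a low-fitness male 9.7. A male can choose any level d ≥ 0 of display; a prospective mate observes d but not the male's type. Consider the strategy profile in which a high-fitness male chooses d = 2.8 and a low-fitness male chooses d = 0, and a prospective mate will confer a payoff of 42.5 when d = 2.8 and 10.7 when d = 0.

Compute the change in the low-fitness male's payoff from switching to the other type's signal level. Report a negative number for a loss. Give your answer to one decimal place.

4.6

Playing d = 0 the low-fitness male receives 10.7.
Deviating to d = 2.8 brings payment 42.5 at cost 9.7 × 2.8 = 27.16, netting 15.34.
Gain from deviating: 15.34 − 10.7 = 4.64, i.e. 4.6 to one decimal place.
The gain is positive, so the low-fitness type's incentive-compatibility constraint is violated — this profile is not a separating equilibrium.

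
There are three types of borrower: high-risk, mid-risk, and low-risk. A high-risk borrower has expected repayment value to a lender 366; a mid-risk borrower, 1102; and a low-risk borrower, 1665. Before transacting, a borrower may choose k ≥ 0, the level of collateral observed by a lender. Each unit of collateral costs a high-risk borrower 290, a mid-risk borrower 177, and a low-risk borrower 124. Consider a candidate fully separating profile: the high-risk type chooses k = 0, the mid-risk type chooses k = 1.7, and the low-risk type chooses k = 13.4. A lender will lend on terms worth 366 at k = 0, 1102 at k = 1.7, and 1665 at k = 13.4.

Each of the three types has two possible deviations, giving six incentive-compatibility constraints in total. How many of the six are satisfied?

3

Mid-risk (own payoff 1102 − 177×1.7 = 801.1): to k=0 gives 366 → no gain ✓; to k=13.4 gives 1665 − 177×13.4 = -706.8 → no gain ✓.
High-risk (own payoff 366): to k=1.7 gives 1102 − 290×1.7 = 609 → profitable ✗; to k=13.4 gives 1665 − 290×13.4 = -2221 → no gain ✓.
Low-risk (own payoff 1665 − 124×13.4 = 3.4): to k=0 gives 366 → profitable ✗; to k=1.7 gives 1102 − 124×1.7 = 891.2 → profitable ✗.
3 of the 6 constraints hold; not an equilibrium.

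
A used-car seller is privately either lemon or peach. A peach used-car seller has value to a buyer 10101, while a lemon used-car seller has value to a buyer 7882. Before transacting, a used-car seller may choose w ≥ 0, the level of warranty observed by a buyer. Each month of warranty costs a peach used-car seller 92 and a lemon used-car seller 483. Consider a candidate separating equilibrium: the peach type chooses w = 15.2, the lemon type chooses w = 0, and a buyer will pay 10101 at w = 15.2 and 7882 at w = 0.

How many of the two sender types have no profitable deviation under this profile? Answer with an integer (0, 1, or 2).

2

Lemon type: stay at 0 → 7882; mimic → 10101 − 483 × 15.2 = 2759.4. IC holds (7882 ≥ 2759.4).
Peach type: signal → 10101 − 92 × 15.2 = 8702.6; deviate to 0 → 7882. IC holds (8702.6 ≥ 7882).
2 of 2 constraints hold, so this is a separating equilibrium.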